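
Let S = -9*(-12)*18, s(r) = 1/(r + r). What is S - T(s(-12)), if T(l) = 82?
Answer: 1862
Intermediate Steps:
s(r) = 1/(2*r)
S = 1944 (S = 108*18 = 1944)
S - T(s(-12)) = 1944 - 1*82 = 1944 - 82 = 1862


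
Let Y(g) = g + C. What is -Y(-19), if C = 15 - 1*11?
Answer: 15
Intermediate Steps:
C = 4 (C = 15 - 11 = 4)
Y(g) = 4 + g (Y(g) = g + 4 = 4 + g)
-Y(-19) = -(4 - 19) = -1*(-15) = 15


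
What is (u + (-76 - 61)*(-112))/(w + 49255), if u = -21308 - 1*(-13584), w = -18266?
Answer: 7620/30989 ≈ 0.24589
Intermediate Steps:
u = -7724 (u = -21308 + 13584 = -7724)
(u + (-76 - 61)*(-112))/(w + 49255) = (-7724 + (-76 - 61)*(-112))/(-18266 + 49255) = (-7724 - 137*(-112))/30989 = (-7724 + 15344)*(1/30989) = 7620*(1/30989) = 7620/30989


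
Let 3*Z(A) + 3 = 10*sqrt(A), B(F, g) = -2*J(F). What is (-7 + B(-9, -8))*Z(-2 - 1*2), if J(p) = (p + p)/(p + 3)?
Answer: 13 - 260*I/3 ≈ 13.0 - 86.667*I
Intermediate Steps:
J(p) = 2*p/(3 + p) (J(p) = (2*p)/(3 + p) = 2*p/(3 + p))
B(F, g) = -4*F/(3 + F)
Z(A) = -1 + 10*sqrt(A)/3 (Z(A) = -1 + (10*sqrt(A))/3 = -1 + 10*sqrt(A)/3)
(-7 + B(-9, -8))*Z(-2 - 1*2) = (-7 - 4*(-9)/(3 - 9))*(-1 + 10*sqrt(-2 - 1*2)/3) = (-7 - 4*(-9)/(-6))*(-1 + 10*sqrt(-2 - 2)/3) = (-7 - 4*(-9)*(-1/6))*(-1 + 10*sqrt(-4)/3) = (-7 - 6)*(-1 + 10*(2*I)/3) = -13*(-1 + 20*I/3) = 13 - 260*I/3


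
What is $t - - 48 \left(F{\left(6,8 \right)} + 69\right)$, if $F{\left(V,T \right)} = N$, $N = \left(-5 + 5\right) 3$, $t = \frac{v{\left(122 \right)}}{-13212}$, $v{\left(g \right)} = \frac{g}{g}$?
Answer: $\frac{43758143}{13212} \approx 3312.0$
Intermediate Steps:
$v{\left(g \right)} = 1$
$t = - \frac{1}{13212}$ ($t = 1 \frac{1}{-13212} = 1 \left(- \frac{1}{13212}\right) = - \frac{1}{13212} \approx -7.5689 \cdot 10^{-5}$)
$N = 0$ ($N = 0 \cdot 3 = 0$)
$F{\left(V,T \right)} = 0$
$t - - 48 \left(F{\left(6,8 \right)} + 69\right) = - \frac{1}{13212} - - 48 \left(0 + 69\right) = - \frac{1}{13212} - \left(-48\right) 69 = - \frac{1}{13212} - -3312 = - \frac{1}{13212} + 3312 = \frac{43758143}{13212}$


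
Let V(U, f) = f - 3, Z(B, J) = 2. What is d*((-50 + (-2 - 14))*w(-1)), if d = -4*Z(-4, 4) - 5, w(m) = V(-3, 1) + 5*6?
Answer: 24024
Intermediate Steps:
V(U, f) = -3 + f
w(m) = 28 (w(m) = (-3 + 1) + 5*6 = -2 + 30 = 28)
d = -13 (d = -4*2 - 5 = -8 - 5 = -13)
d*((-50 + (-2 - 14))*w(-1)) = -13*(-50 + (-2 - 14))*28 = -13*(-50 - 16)*28 = -(-858)*28 = -13*(-1848) = 24024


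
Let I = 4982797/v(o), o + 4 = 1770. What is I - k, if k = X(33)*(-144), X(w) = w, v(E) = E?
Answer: 13374829/1766 ≈ 7573.5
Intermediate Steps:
o = 1766 (o = -4 + 1770 = 1766)
k = -4752 (k = 33*(-144) = -4752)
I = 4982797/1766 ≈ 2821.5
I - k = 4982797/1766 - 1*(-4752) = 4982797/1766 + 4752 = 13374829/1766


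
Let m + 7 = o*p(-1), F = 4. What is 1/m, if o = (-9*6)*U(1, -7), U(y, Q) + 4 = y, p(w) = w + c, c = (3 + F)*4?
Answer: 1/4367 ≈ 0.00022899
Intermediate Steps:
c = 28 (c = (3 + 4)*4 = 7*4 = 28)
p(w) = 28 + w (p(w) = w + 28 = 28 + w)
U(y, Q) = -4 + y
o = 162 (o = (-9*6)*(-4 + 1) = -54*(-3) = 162)
m = 4367 (m = -7 + 162*(28 - 1) = -7 + 162*27 = -7 + 4374 = 4367)
1/m = 1/4367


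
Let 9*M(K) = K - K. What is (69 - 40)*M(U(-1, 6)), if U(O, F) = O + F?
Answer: 0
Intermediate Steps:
U(O, F) = F + O
M(K) = 0 (M(K) = (K - K)/9 = (⅑)*0 = 0)
(69 - 40)*M(U(-1, 6)) = (69 - 40)*0 = 29*0 = 0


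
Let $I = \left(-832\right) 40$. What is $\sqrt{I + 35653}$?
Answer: $\sqrt{2373} \approx 48.713$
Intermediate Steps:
$I = -33280$
$\sqrt{I + 35653} = \sqrt{-33280 + 35653} = \sqrt{2373}$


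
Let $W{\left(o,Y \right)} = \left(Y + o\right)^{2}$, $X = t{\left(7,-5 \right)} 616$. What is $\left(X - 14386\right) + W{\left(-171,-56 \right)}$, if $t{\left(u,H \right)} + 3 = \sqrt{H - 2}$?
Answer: $35295 + 616 i \sqrt{7} \approx 35295.0 + 1629.8 i$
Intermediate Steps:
$t{\left(u,H \right)} = -3 + \sqrt{-2 + H}$ ($t{\left(u,H \right)} = -3 + \sqrt{H - 2} = -3 + \sqrt{-2 + H}$)
$X = -1848 + 616 i \sqrt{7}$ ($X = \left(-3 + \sqrt{-2 - 5}\right) 616 = \left(-3 + \sqrt{-7}\right) 616 = \left(-3 + i \sqrt{7}\right) 616 = -1848 + 616 i \sqrt{7} \approx -1848.0 + 1629.8 i$)
$\left(X - 14386\right) + W{\left(-171,-56 \right)} = \left(\left(-1848 + 616 i \sqrt{7}\right) - 14386\right) + \left(-56 - 171\right)^{2} = \left(\left(-1848 + 616 i \sqrt{7}\right) - 14386\right) + \left(-227\right)^{2} = \left(-16234 + 616 i \sqrt{7}\right) + 51529 = 35295 + 616 i \sqrt{7}$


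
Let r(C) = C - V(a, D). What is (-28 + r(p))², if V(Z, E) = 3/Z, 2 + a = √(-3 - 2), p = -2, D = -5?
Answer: 9*(-139*I + 380*√5)/(-I + 4*√5) ≈ 859.89 - 43.728*I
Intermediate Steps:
a = -2 + I*√5 (a = -2 + √(-3 - 2) = -2 + √(-5) = -2 + I*√5 ≈ -2.0 + 2.2361*I)
r(C) = C - 3/(-2 + I*√5)
(-28 + r(p))² = (-28 + (⅔ - 2 + I*√5/3))² = (-28 + (-4/3 + I*√5/3))² = (-88/3 + I*√5/3)²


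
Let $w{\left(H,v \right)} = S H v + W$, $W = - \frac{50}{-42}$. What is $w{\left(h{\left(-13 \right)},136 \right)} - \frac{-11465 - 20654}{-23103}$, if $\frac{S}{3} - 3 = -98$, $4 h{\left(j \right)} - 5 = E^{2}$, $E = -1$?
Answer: $- \frac{9402491248}{161721} \approx -58140.0$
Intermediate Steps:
$h{\left(j \right)} = \frac{3}{2}$ ($h{\left(j \right)} = \frac{5}{4} + \frac{\left(-1\right)^{2}}{4} = \frac{5}{4} + \frac{1}{4} \cdot 1 = \frac{5}{4} + \frac{1}{4} = \frac{3}{2}$)
$W = \frac{25}{21}$ ($W = \left(-50\right) \left(- \frac{1}{42}\right) = \frac{25}{21} \approx 1.1905$)
$S = -285$ ($S = 9 + 3 \left(-98\right) = 9 - 294 = -285$)
$w{\left(H,v \right)} = \frac{25}{21} - 285 H v$ ($w{\left(H,v \right)} = - 285 H v + \frac{25}{21} = \frac{25}{21} - 285 H v$)
$w{\left(h{\left(-13 \right)},136 \right)} - \frac{-11465 - 20654}{-23103} = \left(\frac{25}{21} - \frac{855}{2} \cdot 136\right) - \frac{-11465 - 20654}{-23103} = \left(\frac{25}{21} - 58140\right) - \left(-32119\right) \left(- \frac{1}{23103}\right) = - \frac{1220915}{21} - \frac{32119}{23103} = - \frac{9402491248}{161721}$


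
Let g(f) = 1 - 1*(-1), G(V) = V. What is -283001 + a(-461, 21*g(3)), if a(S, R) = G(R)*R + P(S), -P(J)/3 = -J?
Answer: -282620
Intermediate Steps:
g(f) = 2 (g(f) = 1 + 1 = 2)
P(J) = 3*J (P(J) = -(-3)*J = 3*J)
a(S, R) = R² + 3*S (a(S, R) = R*R + 3*S = R² + 3*S)
-283001 + a(-461, 21*g(3)) = -283001 + ((21*2)² + 3*(-461)) = -283001 + (42² - 1383) = -283001 + (1764 - 1383) = -283001 + 381 = -282620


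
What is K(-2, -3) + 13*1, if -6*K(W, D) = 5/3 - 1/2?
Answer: 461/36 ≈ 12.806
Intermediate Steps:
K(W, D) = -7/36 (K(W, D) = -(5/3 - 1/2)/6 = -(5*(⅓) - 1*½)/6 = -(5/3 - ½)/6 = -⅙*7/6 = -7/36)
K(-2, -3) + 13*1 = -7/36 + 13*1 = -7/36 + 13 = 461/36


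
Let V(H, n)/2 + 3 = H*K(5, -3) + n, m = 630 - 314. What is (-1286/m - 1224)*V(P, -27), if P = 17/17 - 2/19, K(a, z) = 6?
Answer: 90808380/1501 ≈ 60499.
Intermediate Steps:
m = 316
P = 17/19 (P = 17*(1/17) - 2*1/19 = 1 - 2/19 = 17/19 ≈ 0.89474)
V(H, n) = -6 + 2*n + 12*H (V(H, n) = -6 + 2*(H*6 + n) = -6 + 2*(6*H + n) = -6 + 2*(n + 6*H) = -6 + (2*n + 12*H) = -6 + 2*n + 12*H)
(-1286/m - 1224)*V(P, -27) = (-1286/316 - 1224)*(-6 + 2*(-27) + 12*(17/19)) = (-1286*1/316 - 1224)*(-6 - 54 + 204/19) = (-643/158 - 1224)*(-936/19) = -194035/158*(-936/19) = 90808380/1501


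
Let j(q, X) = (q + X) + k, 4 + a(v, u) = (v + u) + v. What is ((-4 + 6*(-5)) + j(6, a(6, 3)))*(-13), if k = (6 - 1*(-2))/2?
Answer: 169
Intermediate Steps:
k = 4 (k = (6 + 2)*(½) = 8*(½) = 4)
a(v, u) = -4 + u + 2*v (a(v, u) = -4 + ((v + u) + v) = -4 + ((u + v) + v) = -4 + (u + 2*v) = -4 + u + 2*v)
j(q, X) = 4 + X + q (j(q, X) = (q + X) + 4 = (X + q) + 4 = 4 + X + q)
((-4 + 6*(-5)) + j(6, a(6, 3)))*(-13) = ((-4 + 6*(-5)) + (4 + (-4 + 3 + 2*6) + 6))*(-13) = ((-4 - 30) + (4 + (-4 + 3 + 12) + 6))*(-13) = (-34 + (4 + 11 + 6))*(-13) = (-34 + 21)*(-13) = -13*(-13) = 169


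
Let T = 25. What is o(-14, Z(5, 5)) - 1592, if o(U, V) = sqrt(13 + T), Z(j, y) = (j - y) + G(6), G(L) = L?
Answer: -1592 + sqrt(38) ≈ -1585.8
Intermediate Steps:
Z(j, y) = 6 + j - y (Z(j, y) = (j - y) + 6 = 6 + j - y)
o(U, V) = sqrt(38) (o(U, V) = sqrt(13 + 25) = sqrt(38))
o(-14, Z(5, 5)) - 1592 = sqrt(38) - 1592 = -1592 + sqrt(38)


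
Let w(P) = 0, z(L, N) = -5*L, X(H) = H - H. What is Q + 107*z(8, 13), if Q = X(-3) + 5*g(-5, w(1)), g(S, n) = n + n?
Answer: -4280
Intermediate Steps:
X(H) = 0
g(S, n) = 2*n
Q = 0 (Q = 0 + 5*(2*0) = 0 + 5*0 = 0 + 0 = 0)
Q + 107*z(8, 13) = 0 + 107*(-5*8) = 0 + 107*(-40) = 0 - 4280 = -4280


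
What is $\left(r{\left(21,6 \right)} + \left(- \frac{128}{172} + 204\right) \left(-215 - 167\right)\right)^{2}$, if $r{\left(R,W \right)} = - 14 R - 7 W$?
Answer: $\frac{11243467384384}{1849} \approx 6.0808 \cdot 10^{9}$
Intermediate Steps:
$\left(r{\left(21,6 \right)} + \left(- \frac{128}{172} + 204\right) \left(-215 - 167\right)\right)^{2} = \left(\left(\left(-14\right) 21 - 42\right) + \left(- \frac{128}{172} + 204\right) \left(-215 - 167\right)\right)^{2} = \left(\left(-294 - 42\right) + \left(\left(-128\right) \frac{1}{172} + 204\right) \left(-382\right)\right)^{2} = \left(-336 + \left(- \frac{32}{43} + 204\right) \left(-382\right)\right)^{2} = \left(-336 + \frac{8740}{43} \left(-382\right)\right)^{2} = \left(-336 - \frac{3338680}{43}\right)^{2} = \left(- \frac{3353128}{43}\right)^{2} = \frac{11243467384384}{1849}$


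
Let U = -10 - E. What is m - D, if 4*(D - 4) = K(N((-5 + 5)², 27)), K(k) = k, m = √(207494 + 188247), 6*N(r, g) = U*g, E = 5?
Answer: 103/8 + √395741 ≈ 641.95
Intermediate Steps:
U = -15 (U = -10 - 1*5 = -10 - 5 = -15)
N(r, g) = -5*g/2 (N(r, g) = (-15*g)/6 = -5*g/2)
m = √395741 ≈ 629.08
D = -103/8 (D = 4 + (-5/2*27)/4 = 4 + (¼)*(-135/2) = 4 - 135/8 = -103/8 ≈ -12.875)
m - D = √395741 - 1*(-103/8) = √395741 + 103/8 = 103/8 + √395741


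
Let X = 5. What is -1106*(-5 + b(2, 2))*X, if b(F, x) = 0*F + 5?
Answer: 0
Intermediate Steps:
b(F, x) = 5 (b(F, x) = 0 + 5 = 5)
-1106*(-5 + b(2, 2))*X = -1106*(-5 + 5)*5 = -0*5 = -1106*0 = 0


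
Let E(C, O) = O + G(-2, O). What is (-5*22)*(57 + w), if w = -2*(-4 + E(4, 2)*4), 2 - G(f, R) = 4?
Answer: -7150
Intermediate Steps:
G(f, R) = -2 (G(f, R) = 2 - 1*4 = 2 - 4 = -2)
E(C, O) = -2 + O (E(C, O) = O - 2 = -2 + O)
w = 8 (w = -2*(-4 + (-2 + 2)*4) = -2*(-4 + 0*4) = -2*(-4 + 0) = -2*(-4) = 8)
(-5*22)*(57 + w) = (-5*22)*(57 + 8) = -110*65 = -7150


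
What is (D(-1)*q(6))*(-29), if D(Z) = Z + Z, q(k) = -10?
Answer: -580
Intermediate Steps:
D(Z) = 2*Z
(D(-1)*q(6))*(-29) = ((2*(-1))*(-10))*(-29) = -2*(-10)*(-29) = 20*(-29) = -580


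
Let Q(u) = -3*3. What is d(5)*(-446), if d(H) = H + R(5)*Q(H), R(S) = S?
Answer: 17840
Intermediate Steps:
Q(u) = -9
d(H) = -45 + H (d(H) = H + 5*(-9) = H - 45 = -45 + H)
d(5)*(-446) = (-45 + 5)*(-446) = -40*(-446) = 17840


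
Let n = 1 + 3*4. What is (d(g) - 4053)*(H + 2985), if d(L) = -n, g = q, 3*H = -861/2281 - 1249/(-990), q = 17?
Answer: -41115570962957/3387285 ≈ -1.2138e+7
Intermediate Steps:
H = 1996579/6774570 (H = (-861/2281 - 1249/(-990))/3 = (-861*1/2281 - 1249*(-1/990))/3 = (-861/2281 + 1249/990)/3 = (⅓)*(1996579/2258190) = 1996579/6774570 ≈ 0.29472)
g = 17
n = 13 (n = 1 + 12 = 13)
d(L) = -13 (d(L) = -1*13 = -13)
(d(g) - 4053)*(H + 2985) = (-13 - 4053)*(1996579/6774570 + 2985) = -4066*20224088029/6774570 = -41115570962957/3387285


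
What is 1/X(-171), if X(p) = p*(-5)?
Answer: 1/855 ≈ 0.0011696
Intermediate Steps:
X(p) = -5*p
1/X(-171) = 1/(-5*(-171)) = 1/855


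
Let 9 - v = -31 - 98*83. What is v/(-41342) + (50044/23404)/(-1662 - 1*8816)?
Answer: -250819416567/1267272408038 ≈ -0.19792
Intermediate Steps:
v = 8174 (v = 9 - (-31 - 98*83) = 9 - (-31 - 8134) = 9 - 1*(-8165) = 9 + 8165 = 8174)
v/(-41342) + (50044/23404)/(-1662 - 1*8816) = 8174/(-41342) + (50044/23404)/(-1662 - 1*8816) = 8174*(-1/41342) + (50044*(1/23404))/(-1662 - 8816) = -4087/20671 + (12511/5851)/(-10478) = -4087/20671 + (12511/5851)*(-1/10478) = -4087/20671 - 12511/61306778 = -250819416567/1267272408038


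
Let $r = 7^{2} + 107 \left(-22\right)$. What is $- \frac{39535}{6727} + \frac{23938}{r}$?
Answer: $- \frac{252159101}{15505735} \approx -16.262$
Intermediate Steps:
$r = -2305$ ($r = 49 - 2354 = -2305$)
$- \frac{39535}{6727} + \frac{23938}{r} = - \frac{39535}{6727} + \frac{23938}{-2305} = \left(-39535\right) \frac{1}{6727} + 23938 \left(- \frac{1}{2305}\right) = - \frac{39535}{6727} - \frac{23938}{2305} = - \frac{252159101}{15505735}$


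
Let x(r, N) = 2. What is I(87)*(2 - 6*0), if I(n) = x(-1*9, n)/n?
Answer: 4/87 ≈ 0.045977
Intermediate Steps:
I(n) = 2/n
I(87)*(2 - 6*0) = (2/87)*(2 - 6*0) = (2*(1/87))*(2 + 0) = (2/87)*2 = 4/87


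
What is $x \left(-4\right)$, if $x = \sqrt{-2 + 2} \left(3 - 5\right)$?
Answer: $0$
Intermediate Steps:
$x = 0$ ($x = \sqrt{0} \left(-2\right) = 0 \left(-2\right) = 0$)
$x \left(-4\right) = 0 \left(-4\right) = 0$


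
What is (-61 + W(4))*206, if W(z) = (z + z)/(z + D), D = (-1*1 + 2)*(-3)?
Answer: -10918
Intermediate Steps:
D = -3 (D = (-1 + 2)*(-3) = 1*(-3) = -3)
W(z) = 2*z/(-3 + z) (W(z) = (z + z)/(z - 3) = (2*z)/(-3 + z) = 2*z/(-3 + z))
(-61 + W(4))*206 = (-61 + 2*4/(-3 + 4))*206 = (-61 + 2*4/1)*206 = (-61 + 2*4*1)*206 = (-61 + 8)*206 = -53*206 = -10918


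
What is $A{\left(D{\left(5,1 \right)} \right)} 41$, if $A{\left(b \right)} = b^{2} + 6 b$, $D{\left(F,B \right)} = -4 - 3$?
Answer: $287$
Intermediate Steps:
$D{\left(F,B \right)} = -7$ ($D{\left(F,B \right)} = -4 - 3 = -7$)
$A{\left(D{\left(5,1 \right)} \right)} 41 = - 7 \left(6 - 7\right) 41 = \left(-7\right) \left(-1\right) 41 = 7 \cdot 41 = 287$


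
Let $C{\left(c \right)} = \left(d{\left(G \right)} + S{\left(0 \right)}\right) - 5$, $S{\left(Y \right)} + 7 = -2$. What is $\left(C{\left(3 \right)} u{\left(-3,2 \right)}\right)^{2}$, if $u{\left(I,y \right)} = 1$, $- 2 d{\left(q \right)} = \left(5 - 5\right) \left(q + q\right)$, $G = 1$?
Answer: $196$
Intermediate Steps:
$S{\left(Y \right)} = -9$ ($S{\left(Y \right)} = -7 - 2 = -9$)
$d{\left(q \right)} = 0$ ($d{\left(q \right)} = - \frac{\left(5 - 5\right) \left(q + q\right)}{2} = - \frac{0 \cdot 2 q}{2} = \left(- \frac{1}{2}\right) 0 = 0$)
$C{\left(c \right)} = -14$ ($C{\left(c \right)} = \left(0 - 9\right) - 5 = -9 - 5 = -14$)
$\left(C{\left(3 \right)} u{\left(-3,2 \right)}\right)^{2} = \left(\left(-14\right) 1\right)^{2} = \left(-14\right)^{2} = 196$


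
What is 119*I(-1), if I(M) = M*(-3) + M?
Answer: 238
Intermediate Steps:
I(M) = -2*M (I(M) = -3*M + M = -2*M)
119*I(-1) = 119*(-2*(-1)) = 119*2 = 238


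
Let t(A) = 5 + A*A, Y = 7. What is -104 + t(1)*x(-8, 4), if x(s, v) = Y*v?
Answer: 64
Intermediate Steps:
x(s, v) = 7*v
t(A) = 5 + A**2
-104 + t(1)*x(-8, 4) = -104 + (5 + 1**2)*(7*4) = -104 + (5 + 1)*28 = -104 + 6*28 = -104 + 168 = 64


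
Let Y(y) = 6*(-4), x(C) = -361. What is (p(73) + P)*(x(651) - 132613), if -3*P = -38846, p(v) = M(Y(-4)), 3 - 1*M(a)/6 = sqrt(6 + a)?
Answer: -5172688600/3 + 2393532*I*sqrt(2) ≈ -1.7242e+9 + 3.385e+6*I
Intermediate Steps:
Y(y) = -24
M(a) = 18 - 6*sqrt(6 + a)
p(v) = 18 - 18*I*sqrt(2) (p(v) = 18 - 6*sqrt(6 - 24) = 18 - 18*I*sqrt(2))
P = 38846/3 (P = -1/3*(-38846) = 38846/3 ≈ 12949.)
(p(73) + P)*(x(651) - 132613) = ((18 - 18*I*sqrt(2)) + 38846/3)*(-361 - 132613) = (38900/3 - 18*I*sqrt(2))*(-132974) = -5172688600/3 + 2393532*I*sqrt(2)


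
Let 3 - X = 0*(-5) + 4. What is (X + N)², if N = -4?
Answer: 25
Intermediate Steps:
X = -1 (X = 3 - (0*(-5) + 4) = 3 - (0 + 4) = 3 - 1*4 = 3 - 4 = -1)
(X + N)² = (-1 - 4)² = (-5)² = 25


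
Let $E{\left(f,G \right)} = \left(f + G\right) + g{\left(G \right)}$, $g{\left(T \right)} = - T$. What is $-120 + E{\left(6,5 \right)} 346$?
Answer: $1956$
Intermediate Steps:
$E{\left(f,G \right)} = f$ ($E{\left(f,G \right)} = \left(f + G\right) - G = \left(G + f\right) - G = f$)
$-120 + E{\left(6,5 \right)} 346 = -120 + 6 \cdot 346 = -120 + 2076 = 1956$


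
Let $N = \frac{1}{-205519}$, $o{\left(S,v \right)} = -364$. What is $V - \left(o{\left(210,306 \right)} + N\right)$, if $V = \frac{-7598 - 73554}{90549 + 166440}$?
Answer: $\frac{19208390493025}{52816122291} \approx 363.68$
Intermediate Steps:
$N = - \frac{1}{205519} \approx -4.8657 \cdot 10^{-6}$
$V = - \frac{81152}{256989} \approx -0.31578$
$V - \left(o{\left(210,306 \right)} + N\right) = - \frac{81152}{256989} - \left(-364 - \frac{1}{205519}\right) = - \frac{81152}{256989} - - \frac{74808917}{205519} = - \frac{81152}{256989} + \frac{74808917}{205519} = \frac{19208390493025}{52816122291}$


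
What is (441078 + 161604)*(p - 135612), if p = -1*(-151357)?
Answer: 9489228090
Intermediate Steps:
p = 151357
(441078 + 161604)*(p - 135612) = (441078 + 161604)*(151357 - 135612) = 602682*15745 = 9489228090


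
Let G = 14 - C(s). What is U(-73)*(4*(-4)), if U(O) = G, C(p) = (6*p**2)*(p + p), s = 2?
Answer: 1312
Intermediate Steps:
C(p) = 12*p**3 (C(p) = (6*p**2)*(2*p) = 12*p**3)
G = -82 (G = 14 - 12*2**3 = 14 - 12*8 = 14 - 1*96 = 14 - 96 = -82)
U(O) = -82
U(-73)*(4*(-4)) = -328*(-4) = -82*(-16) = 1312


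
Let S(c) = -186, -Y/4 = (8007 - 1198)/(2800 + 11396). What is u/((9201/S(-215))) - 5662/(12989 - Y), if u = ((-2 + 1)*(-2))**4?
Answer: -53682786593/70701664795 ≈ -0.75929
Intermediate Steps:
Y = -6809/3549 (Y = -4*(8007 - 1198)/(2800 + 11396) = -27236/14196 = -4*6809/14196 = -6809/3549 ≈ -1.9186)
u = 16 (u = (-1*(-2))**4 = 2**4 = 16)
u/((9201/S(-215))) - 5662/(12989 - Y) = 16/((9201/(-186))) - 5662/(12989 - 1*(-6809/3549)) = 16/((9201*(-1/186))) - 5662/(12989 + 6809/3549) = 16/(-3067/62) - 5662/46104770/3549 = 16*(-62/3067) - 5662*3549/46104770 = -992/3067 - 10047219/23052385 = -53682786593/70701664795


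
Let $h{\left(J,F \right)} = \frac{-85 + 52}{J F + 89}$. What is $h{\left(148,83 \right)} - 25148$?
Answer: $- \frac{311156237}{12373} \approx -25148.0$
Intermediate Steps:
$h{\left(J,F \right)} = - \frac{33}{89 + F J}$ ($h{\left(J,F \right)} = - \frac{33}{F J + 89} = - \frac{33}{89 + F J}$)
$h{\left(148,83 \right)} - 25148 = - \frac{33}{89 + 83 \cdot 148} - 25148 = - \frac{33}{89 + 12284} - 25148 = - \frac{33}{12373} - 25148 = - \frac{311156237}{12373}$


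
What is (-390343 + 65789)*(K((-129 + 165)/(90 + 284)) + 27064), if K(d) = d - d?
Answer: -8783729456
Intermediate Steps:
K(d) = 0
(-390343 + 65789)*(K((-129 + 165)/(90 + 284)) + 27064) = (-390343 + 65789)*(0 + 27064) = -324554*27064 = -8783729456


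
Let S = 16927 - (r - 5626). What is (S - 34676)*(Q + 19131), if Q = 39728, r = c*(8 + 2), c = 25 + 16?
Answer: -737679847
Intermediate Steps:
c = 41
r = 410 (r = 41*(8 + 2) = 41*10 = 410)
S = 22143 (S = 16927 - (410 - 5626) = 16927 - 1*(-5216) = 16927 + 5216 = 22143)
(S - 34676)*(Q + 19131) = (22143 - 34676)*(39728 + 19131) = -12533*58859 = -737679847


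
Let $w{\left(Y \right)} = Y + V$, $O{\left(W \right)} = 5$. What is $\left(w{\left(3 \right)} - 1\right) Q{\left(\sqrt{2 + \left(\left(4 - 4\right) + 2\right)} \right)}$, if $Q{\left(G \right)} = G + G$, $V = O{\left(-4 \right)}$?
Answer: $28$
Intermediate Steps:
$V = 5$
$Q{\left(G \right)} = 2 G$
$w{\left(Y \right)} = 5 + Y$ ($w{\left(Y \right)} = Y + 5 = 5 + Y$)
$\left(w{\left(3 \right)} - 1\right) Q{\left(\sqrt{2 + \left(\left(4 - 4\right) + 2\right)} \right)} = \left(\left(5 + 3\right) - 1\right) 2 \sqrt{2 + \left(\left(4 - 4\right) + 2\right)} = \left(8 - 1\right) 2 \sqrt{2 + \left(0 + 2\right)} = 7 \cdot 2 \sqrt{2 + 2} = 7 \cdot 2 \sqrt{4} = 7 \cdot 2 \cdot 2 = 7 \cdot 4 = 28$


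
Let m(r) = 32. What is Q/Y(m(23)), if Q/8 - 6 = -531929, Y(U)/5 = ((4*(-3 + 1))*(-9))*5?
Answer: -531923/225 ≈ -2364.1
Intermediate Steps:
Y(U) = 1800 (Y(U) = 5*(((4*(-3 + 1))*(-9))*5) = 5*(((4*(-2))*(-9))*5) = 5*(-8*(-9)*5) = 5*(72*5) = 5*360 = 1800)
Q = -4255384 (Q = 48 + 8*(-531929) = 48 - 4255432 = -4255384)
Q/Y(m(23)) = -4255384/1800 = -4255384*1/1800 = -531923/225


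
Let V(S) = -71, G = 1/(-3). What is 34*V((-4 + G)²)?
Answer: -2414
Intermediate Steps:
G = -⅓ (G = 1*(-⅓) = -⅓ ≈ -0.33333)
34*V((-4 + G)²) = 34*(-71) = -2414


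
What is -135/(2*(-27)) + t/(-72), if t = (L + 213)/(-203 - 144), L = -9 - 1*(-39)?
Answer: 6967/2776 ≈ 2.5097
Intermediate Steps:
L = 30 (L = -9 + 39 = 30)
t = -243/347 (t = (30 + 213)/(-203 - 144) = 243/(-347) = 243*(-1/347) = -243/347 ≈ -0.70029)
-135/(2*(-27)) + t/(-72) = -135/(2*(-27)) - 243/347/(-72) = -135/(-54) - 243/347*(-1/72) = -135*(-1/54) + 27/2776 = 5/2 + 27/2776 = 6967/2776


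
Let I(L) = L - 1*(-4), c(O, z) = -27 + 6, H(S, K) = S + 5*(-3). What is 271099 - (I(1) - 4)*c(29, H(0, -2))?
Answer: 271120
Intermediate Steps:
H(S, K) = -15 + S (H(S, K) = S - 15 = -15 + S)
c(O, z) = -21
I(L) = 4 + L (I(L) = L + 4 = 4 + L)
271099 - (I(1) - 4)*c(29, H(0, -2)) = 271099 - ((4 + 1) - 4)*(-21) = 271099 - (5 - 4)*(-21) = 271099 - (-21) = 271099 - 1*(-21) = 271099 + 21 = 271120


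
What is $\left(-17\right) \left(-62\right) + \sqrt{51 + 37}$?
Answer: $1054 + 2 \sqrt{22} \approx 1063.4$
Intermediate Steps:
$\left(-17\right) \left(-62\right) + \sqrt{51 + 37} = 1054 + \sqrt{88} = 1054 + 2 \sqrt{22}$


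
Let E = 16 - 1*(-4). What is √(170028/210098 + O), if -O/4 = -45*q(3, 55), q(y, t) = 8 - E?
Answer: 3*I*√2647477883386/105049 ≈ 46.467*I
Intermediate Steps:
E = 20 (E = 16 + 4 = 20)
q(y, t) = -12 (q(y, t) = 8 - 1*20 = 8 - 20 = -12)
O = -2160 (O = -(-180)*(-12) = -4*540 = -2160)
√(170028/210098 + O) = √(170028/210098 - 2160) = √(170028*(1/210098) - 2160) = √(85014/105049 - 2160) = √(-226820826/105049) = 3*I*√2647477883386/105049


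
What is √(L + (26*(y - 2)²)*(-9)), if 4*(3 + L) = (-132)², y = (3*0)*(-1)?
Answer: √3417 ≈ 58.455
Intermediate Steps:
y = 0 (y = 0*(-1) = 0)
L = 4353 (L = -3 + (¼)*(-132)² = -3 + (¼)*17424 = -3 + 4356 = 4353)
√(L + (26*(y - 2)²)*(-9)) = √(4353 + (26*(0 - 2)²)*(-9)) = √(4353 + (26*(-2)²)*(-9)) = √(4353 + (26*4)*(-9)) = √(4353 + 104*(-9)) = √(4353 - 936) = √3417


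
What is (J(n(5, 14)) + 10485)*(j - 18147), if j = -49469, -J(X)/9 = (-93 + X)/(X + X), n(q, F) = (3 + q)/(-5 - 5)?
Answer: -673277868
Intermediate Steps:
n(q, F) = -3/10 - q/10 (n(q, F) = (3 + q)/(-10) = (3 + q)*(-1/10) = -3/10 - q/10)
J(X) = -9*(-93 + X)/(2*X) (J(X) = -9*(-93 + X)/(X + X) = -9*(-93 + X)/(2*X))
(J(n(5, 14)) + 10485)*(j - 18147) = (9*(93 - (-3/10 - 1/10*5))/(2*(-3/10 - 1/10*5)) + 10485)*(-49469 - 18147) = (9*(93 - (-3/10 - 1/2))/(2*(-3/10 - 1/2)) + 10485)*(-67616) = (9*(93 - 1*(-4/5))/(2*(-4/5)) + 10485)*(-67616) = ((9/2)*(-5/4)*(93 + 4/5) + 10485)*(-67616) = ((9/2)*(-5/4)*(469/5) + 10485)*(-67616) = (-4221/8 + 10485)*(-67616) = (79659/8)*(-67616) = -673277868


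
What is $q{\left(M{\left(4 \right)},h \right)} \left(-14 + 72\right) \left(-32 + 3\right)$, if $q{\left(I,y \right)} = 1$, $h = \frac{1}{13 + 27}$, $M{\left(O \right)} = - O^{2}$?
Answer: $-1682$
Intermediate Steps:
$h = \frac{1}{40} \approx 0.025$
$q{\left(M{\left(4 \right)},h \right)} \left(-14 + 72\right) \left(-32 + 3\right) = 1 \left(-14 + 72\right) \left(-32 + 3\right) = 1 \cdot 58 \left(-29\right) = 1 \left(-1682\right) = -1682$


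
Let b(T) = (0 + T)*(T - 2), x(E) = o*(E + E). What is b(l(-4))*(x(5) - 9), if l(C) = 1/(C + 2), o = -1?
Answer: -95/4 ≈ -23.750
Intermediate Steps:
l(C) = 1/(2 + C)
x(E) = -2*E (x(E) = -(E + E) = -2*E)
b(T) = T*(-2 + T)
b(l(-4))*(x(5) - 9) = ((-2 + 1/(2 - 4))/(2 - 4))*(-2*5 - 9) = ((-2 + 1/(-2))/(-2))*(-10 - 9) = -(-2 - ½)/2*(-19) = -½*(-5/2)*(-19) = (5/4)*(-19) = -95/4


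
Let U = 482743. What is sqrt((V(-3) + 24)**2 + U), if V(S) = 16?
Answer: sqrt(484343) ≈ 695.95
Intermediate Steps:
sqrt((V(-3) + 24)**2 + U) = sqrt((16 + 24)**2 + 482743) = sqrt(40**2 + 482743) = sqrt(1600 + 482743) = sqrt(484343)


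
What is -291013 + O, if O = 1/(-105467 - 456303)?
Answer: -163482373011/561770 ≈ -2.9101e+5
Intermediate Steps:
O = -1/561770 (O = 1/(-561770) = -1/561770 ≈ -1.7801e-6)
-291013 + O = -291013 - 1/561770 = -163482373011/561770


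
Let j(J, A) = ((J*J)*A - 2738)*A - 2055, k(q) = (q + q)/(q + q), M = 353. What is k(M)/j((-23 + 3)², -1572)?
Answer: 1/395393742081 ≈ 2.5291e-12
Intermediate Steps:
k(q) = 1 (k(q) = (2*q)/((2*q)) = (2*q)*(1/(2*q)) = 1)
j(J, A) = -2055 + A*(-2738 + A*J²) (j(J, A) = (J²*A - 2738)*A - 2055 = (A*J² - 2738)*A - 2055 = (-2738 + A*J²)*A - 2055 = A*(-2738 + A*J²) - 2055 = -2055 + A*(-2738 + A*J²))
k(M)/j((-23 + 3)², -1572) = 1/(-2055 - 2738*(-1572) + (-1572)²*((-23 + 3)²)²) = 1/(-2055 + 4304136 + 2471184*((-20)²)²) = 1/(-2055 + 4304136 + 2471184*400²) = 1/(-2055 + 4304136 + 2471184*160000) = 1/(-2055 + 4304136 + 395389440000) = 1/395393742081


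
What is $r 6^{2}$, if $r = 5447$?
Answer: $196092$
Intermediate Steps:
$r 6^{2} = 5447 \cdot 6^{2} = 5447 \cdot 36 = 196092$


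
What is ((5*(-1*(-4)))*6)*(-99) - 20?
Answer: -11900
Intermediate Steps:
((5*(-1*(-4)))*6)*(-99) - 20 = ((5*4)*6)*(-99) - 20 = (20*6)*(-99) - 20 = 120*(-99) - 20 = -11880 - 20 = -11900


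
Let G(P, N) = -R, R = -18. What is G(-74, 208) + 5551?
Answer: 5569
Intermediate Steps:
G(P, N) = 18 (G(P, N) = -1*(-18) = 18)
G(-74, 208) + 5551 = 18 + 5551 = 5569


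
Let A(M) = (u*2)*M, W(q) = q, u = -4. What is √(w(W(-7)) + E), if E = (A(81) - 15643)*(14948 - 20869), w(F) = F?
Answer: 2*√24114751 ≈ 9821.4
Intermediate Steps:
A(M) = -8*M (A(M) = (-4*2)*M = -8*M)
E = 96459011 (E = (-8*81 - 15643)*(14948 - 20869) = (-648 - 15643)*(-5921) = -16291*(-5921) = 96459011)
√(w(W(-7)) + E) = √(-7 + 96459011) = √96459004 = 2*√24114751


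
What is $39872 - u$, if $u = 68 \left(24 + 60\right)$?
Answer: $34160$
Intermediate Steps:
$u = 5712$ ($u = 68 \cdot 84 = 5712$)
$39872 - u = 39872 - 5712 = 34160$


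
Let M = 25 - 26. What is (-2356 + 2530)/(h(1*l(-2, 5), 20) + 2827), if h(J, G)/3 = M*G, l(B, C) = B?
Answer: 174/2767 ≈ 0.062884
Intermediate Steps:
M = -1
h(J, G) = -3*G (h(J, G) = 3*(-G) = -3*G)
(-2356 + 2530)/(h(1*l(-2, 5), 20) + 2827) = (-2356 + 2530)/(-3*20 + 2827) = 174/(-60 + 2827) = 174/2767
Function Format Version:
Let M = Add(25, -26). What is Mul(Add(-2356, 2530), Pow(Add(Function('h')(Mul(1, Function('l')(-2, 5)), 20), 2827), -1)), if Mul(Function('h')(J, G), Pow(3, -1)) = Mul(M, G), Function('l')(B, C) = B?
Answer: Rational(174, 2767) ≈ 0.062884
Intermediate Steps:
M = -1
Function('h')(J, G) = Mul(-3, G) (Function('h')(J, G) = Mul(3, Mul(-1, G)) = Mul(-3, G))
Mul(Add(-2356, 2530), Pow(Add(Function('h')(Mul(1, Function('l')(-2, 5)), 20), 2827), -1)) = Mul(Add(-2356, 2530), Pow(Add(Mul(-3, 20), 2827), -1)) = Mul(174, Pow(Add(-60, 2827), -1)) = Mul(174, Pow(2767, -1)) = Mul(174, Rational(1, 2767)) = Rational(174, 2767)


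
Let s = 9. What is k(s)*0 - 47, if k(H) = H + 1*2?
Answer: -47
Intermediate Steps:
k(H) = 2 + H (k(H) = H + 2 = 2 + H)
k(s)*0 - 47 = (2 + 9)*0 - 47 = 11*0 - 47 = 0 - 47 = -47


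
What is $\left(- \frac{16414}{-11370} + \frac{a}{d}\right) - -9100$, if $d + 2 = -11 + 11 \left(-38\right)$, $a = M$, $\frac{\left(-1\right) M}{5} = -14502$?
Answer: $\frac{21888456367}{2450235} \approx 8933.2$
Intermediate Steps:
$M = 72510$ ($M = \left(-5\right) \left(-14502\right) = 72510$)
$a = 72510$
$d = -431$ ($d = -2 + \left(-11 + 11 \left(-38\right)\right) = -2 - 429 = -431$)
$\left(- \frac{16414}{-11370} + \frac{a}{d}\right) - -9100 = \left(- \frac{16414}{-11370} + \frac{72510}{-431}\right) - -9100 = \left(\left(-16414\right) \left(- \frac{1}{11370}\right) + 72510 \left(- \frac{1}{431}\right)\right) + 9100 = \left(\frac{8207}{5685} - \frac{72510}{431}\right) + 9100 = - \frac{408682133}{2450235} + 9100 = \frac{21888456367}{2450235}$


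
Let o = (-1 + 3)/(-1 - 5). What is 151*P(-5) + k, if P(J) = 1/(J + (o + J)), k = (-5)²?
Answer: 322/31 ≈ 10.387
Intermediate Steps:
k = 25
o = -⅓ (o = 2/(-6) = 2*(-⅙) = -⅓ ≈ -0.33333)
P(J) = 1/(-⅓ + 2*J) (P(J) = 1/(J + (-⅓ + J)) = 1/(-⅓ + 2*J))
151*P(-5) + k = 151*(3/(-1 + 6*(-5))) + 25 = 151*(3/(-1 - 30)) + 25 = 151*(3/(-31)) + 25 = 151*(3*(-1/31)) + 25 = 151*(-3/31) + 25 = -453/31 + 25 = 322/31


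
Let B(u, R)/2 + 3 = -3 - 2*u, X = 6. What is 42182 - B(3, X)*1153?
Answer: 69854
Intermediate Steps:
B(u, R) = -12 - 4*u (B(u, R) = -6 + 2*(-3 - 2*u) = -6 + (-6 - 4*u) = -12 - 4*u)
42182 - B(3, X)*1153 = 42182 - (-12 - 4*3)*1153 = 42182 - (-12 - 12)*1153 = 42182 - (-24)*1153 = 42182 - 1*(-27672) = 42182 + 27672 = 69854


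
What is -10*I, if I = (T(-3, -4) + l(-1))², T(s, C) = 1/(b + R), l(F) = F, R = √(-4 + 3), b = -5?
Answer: -2400/169 - 155*I/169 ≈ -14.201 - 0.91716*I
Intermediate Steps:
R = I (R = √(-1) = I ≈ 1.0*I)
T(s, C) = (-5 - I)/26 (T(s, C) = 1/(-5 + I) = (-5 - I)/26)
I = (-31/26 - I/26)² (I = ((-5/26 - I/26) - 1)² = (-31/26 - I/26)² ≈ 1.4201 + 0.091716*I)
-10*I = -5*(31 + I)²/338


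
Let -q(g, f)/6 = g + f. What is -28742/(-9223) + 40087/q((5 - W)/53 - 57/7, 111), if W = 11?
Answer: -130593485435/2109373884 ≈ -61.911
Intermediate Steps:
q(g, f) = -6*f - 6*g (q(g, f) = -6*(g + f) = -6*(f + g) = -6*f - 6*g)
-28742/(-9223) + 40087/q((5 - W)/53 - 57/7, 111) = -28742/(-9223) + 40087/(-6*111 - 6*((5 - 1*11)/53 - 57/7)) = -28742*(-1/9223) + 40087/(-666 - 6*((5 - 11)*(1/53) - 57*1/7)) = 28742/9223 + 40087/(-666 - 6*(-6*1/53 - 57/7)) = 28742/9223 + 40087/(-666 - 6*(-6/53 - 57/7)) = 28742/9223 + 40087/(-666 - 6*(-3063/371)) = 28742/9223 + 40087/(-666 + 18378/371) = 28742/9223 + 40087/(-228708/371) = 28742/9223 + 40087*(-371/228708) = 28742/9223 - 14872277/228708 = -130593485435/2109373884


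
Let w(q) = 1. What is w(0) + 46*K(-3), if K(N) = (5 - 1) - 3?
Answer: 47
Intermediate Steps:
K(N) = 1 (K(N) = 4 - 3 = 1)
w(0) + 46*K(-3) = 1 + 46*1 = 1 + 46 = 47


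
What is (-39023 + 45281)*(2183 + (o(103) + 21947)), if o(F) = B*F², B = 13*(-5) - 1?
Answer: -4230808512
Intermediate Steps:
B = -66 (B = -65 - 1 = -66)
o(F) = -66*F²
(-39023 + 45281)*(2183 + (o(103) + 21947)) = (-39023 + 45281)*(2183 + (-66*103² + 21947)) = 6258*(2183 + (-66*10609 + 21947)) = 6258*(2183 + (-700194 + 21947)) = 6258*(2183 - 678247) = 6258*(-676064) = -4230808512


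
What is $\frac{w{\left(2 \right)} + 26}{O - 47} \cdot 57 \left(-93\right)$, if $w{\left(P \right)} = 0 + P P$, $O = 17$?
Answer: $5301$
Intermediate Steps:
$w{\left(P \right)} = P^{2}$ ($w{\left(P \right)} = 0 + P^{2} = P^{2}$)
$\frac{w{\left(2 \right)} + 26}{O - 47} \cdot 57 \left(-93\right) = \frac{2^{2} + 26}{17 - 47} \cdot 57 \left(-93\right) = \frac{4 + 26}{-30} \cdot 57 \left(-93\right) = 30 \left(- \frac{1}{30}\right) 57 \left(-93\right) = \left(-1\right) 57 \left(-93\right) = \left(-57\right) \left(-93\right) = 5301$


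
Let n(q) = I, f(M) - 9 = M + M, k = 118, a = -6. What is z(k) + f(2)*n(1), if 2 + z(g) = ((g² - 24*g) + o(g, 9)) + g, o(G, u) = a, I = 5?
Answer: 11267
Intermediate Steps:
o(G, u) = -6
f(M) = 9 + 2*M (f(M) = 9 + (M + M) = 9 + 2*M)
n(q) = 5
z(g) = -8 + g² - 23*g (z(g) = -2 + (((g² - 24*g) - 6) + g) = -2 + ((-6 + g² - 24*g) + g) = -2 + (-6 + g² - 23*g) = -8 + g² - 23*g)
z(k) + f(2)*n(1) = (-8 + 118² - 23*118) + (9 + 2*2)*5 = (-8 + 13924 - 2714) + (9 + 4)*5 = 11202 + 13*5 = 11202 + 65 = 11267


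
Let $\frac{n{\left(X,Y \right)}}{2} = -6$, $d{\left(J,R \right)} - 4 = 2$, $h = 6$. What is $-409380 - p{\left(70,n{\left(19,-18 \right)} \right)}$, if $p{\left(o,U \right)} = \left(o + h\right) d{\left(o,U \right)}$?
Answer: $-409836$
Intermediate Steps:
$d{\left(J,R \right)} = 6$ ($d{\left(J,R \right)} = 4 + 2 = 6$)
$n{\left(X,Y \right)} = -12$ ($n{\left(X,Y \right)} = 2 \left(-6\right) = -12$)
$p{\left(o,U \right)} = 36 + 6 o$ ($p{\left(o,U \right)} = \left(o + 6\right) 6 = \left(6 + o\right) 6 = 36 + 6 o$)
$-409380 - p{\left(70,n{\left(19,-18 \right)} \right)} = -409380 - \left(36 + 6 \cdot 70\right) = -409380 - \left(36 + 420\right) = -409380 - 456 = -409836$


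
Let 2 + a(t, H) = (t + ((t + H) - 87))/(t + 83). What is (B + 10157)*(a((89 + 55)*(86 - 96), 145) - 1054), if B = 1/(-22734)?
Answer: -165119731740145/15425019 ≈ -1.0705e+7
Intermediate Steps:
a(t, H) = -2 + (-87 + H + 2*t)/(83 + t) (a(t, H) = -2 + (t + ((t + H) - 87))/(t + 83) = -2 + (t + ((H + t) - 87))/(83 + t) = -2 + (t + (-87 + H + t))/(83 + t) = -2 + (-87 + H + 2*t)/(83 + t))
B = -1/22734 ≈ -4.3987e-5
(B + 10157)*(a((89 + 55)*(86 - 96), 145) - 1054) = (-1/22734 + 10157)*((-253 + 145)/(83 + (89 + 55)*(86 - 96)) - 1054) = 230909237*(-108/(83 + 144*(-10)) - 1054)/22734 = 230909237*(-108/(83 - 1440) - 1054)/22734 = 230909237*(-108/(-1357) - 1054)/22734 = 230909237*(-1/1357*(-108) - 1054)/22734 = 230909237*(108/1357 - 1054)/22734 = (230909237/22734)*(-1430170/1357) = -165119731740145/15425019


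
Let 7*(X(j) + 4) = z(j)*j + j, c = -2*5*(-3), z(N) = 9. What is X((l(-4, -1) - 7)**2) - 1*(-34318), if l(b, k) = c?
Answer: 245488/7 ≈ 35070.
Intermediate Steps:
c = 30 (c = -10*(-3) = 30)
l(b, k) = 30
X(j) = -4 + 10*j/7 (X(j) = -4 + (9*j + j)/7 = -4 + (10*j)/7 = -4 + 10*j/7)
X((l(-4, -1) - 7)**2) - 1*(-34318) = (-4 + 10*(30 - 7)**2/7) - 1*(-34318) = (-4 + (10/7)*23**2) + 34318 = (-4 + (10/7)*529) + 34318 = (-4 + 5290/7) + 34318 = 5262/7 + 34318 = 245488/7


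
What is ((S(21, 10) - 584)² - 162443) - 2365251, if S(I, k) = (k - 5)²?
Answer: -2215213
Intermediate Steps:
S(I, k) = (-5 + k)²
((S(21, 10) - 584)² - 162443) - 2365251 = (((-5 + 10)² - 584)² - 162443) - 2365251 = ((5² - 584)² - 162443) - 2365251 = ((25 - 584)² - 162443) - 2365251 = ((-559)² - 162443) - 2365251 = (312481 - 162443) - 2365251 = 150038 - 2365251 = -2215213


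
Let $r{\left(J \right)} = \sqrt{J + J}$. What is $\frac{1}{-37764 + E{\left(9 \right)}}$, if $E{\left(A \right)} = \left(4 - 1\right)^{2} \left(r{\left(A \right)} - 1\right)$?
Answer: $- \frac{1399}{52844373} - \frac{\sqrt{2}}{52844373} \approx -2.6501 \cdot 10^{-5}$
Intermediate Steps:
$r{\left(J \right)} = \sqrt{2} \sqrt{J}$ ($r{\left(J \right)} = \sqrt{2 J} = \sqrt{2} \sqrt{J}$)
$E{\left(A \right)} = -9 + 9 \sqrt{2} \sqrt{A}$ ($E{\left(A \right)} = \left(4 - 1\right)^{2} \left(\sqrt{2} \sqrt{A} - 1\right) = 3^{2} \left(-1 + \sqrt{2} \sqrt{A}\right) = 9 \left(-1 + \sqrt{2} \sqrt{A}\right) = -9 + 9 \sqrt{2} \sqrt{A}$)
$\frac{1}{-37764 + E{\left(9 \right)}} = \frac{1}{-37764 - \left(9 - 9 \sqrt{2} \sqrt{9}\right)} = \frac{1}{-37764 - \left(9 - 9 \sqrt{2} \cdot 3\right)} = \frac{1}{-37764 - \left(9 - 27 \sqrt{2}\right)} = \frac{1}{-37773 + 27 \sqrt{2}}$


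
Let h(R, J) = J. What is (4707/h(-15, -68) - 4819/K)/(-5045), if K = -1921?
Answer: 102523/7753156 ≈ 0.013223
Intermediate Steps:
(4707/h(-15, -68) - 4819/K)/(-5045) = (4707/(-68) - 4819/(-1921))/(-5045) = (4707*(-1/68) - 4819*(-1/1921))*(-1/5045) = (-4707/68 + 4819/1921)*(-1/5045) = -512615/7684*(-1/5045) = 102523/7753156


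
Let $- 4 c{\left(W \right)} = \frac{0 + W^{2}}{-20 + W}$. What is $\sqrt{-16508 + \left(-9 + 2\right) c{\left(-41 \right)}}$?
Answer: $\frac{i \sqrt{246422859}}{122} \approx 128.67 i$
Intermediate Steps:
$c{\left(W \right)} = - \frac{W^{2}}{4 \left(-20 + W\right)}$ ($c{\left(W \right)} = - \frac{\left(0 + W^{2}\right) \frac{1}{-20 + W}}{4} = - \frac{W^{2} \frac{1}{-20 + W}}{4} = - \frac{W^{2}}{4 \left(-20 + W\right)}$)
$\sqrt{-16508 + \left(-9 + 2\right) c{\left(-41 \right)}} = \sqrt{-16508 + \left(-9 + 2\right) \left(- \frac{\left(-41\right)^{2}}{-80 + 4 \left(-41\right)}\right)} = \sqrt{-16508 - 7 \left(\left(-1\right) 1681 \frac{1}{-80 - 164}\right)} = \sqrt{-16508 - 7 \left(\left(-1\right) 1681 \frac{1}{-244}\right)} = \sqrt{-16508 - 7 \left(\left(-1\right) 1681 \left(- \frac{1}{244}\right)\right)} = \sqrt{-16508 - \frac{11767}{244}} = \sqrt{- \frac{4039719}{244}} = \frac{i \sqrt{246422859}}{122}$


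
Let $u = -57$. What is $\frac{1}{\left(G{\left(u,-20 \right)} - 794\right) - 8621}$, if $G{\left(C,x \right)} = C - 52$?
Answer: $- \frac{1}{9524} \approx -0.000105$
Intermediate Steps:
$G{\left(C,x \right)} = -52 + C$
$\frac{1}{\left(G{\left(u,-20 \right)} - 794\right) - 8621} = \frac{1}{\left(\left(-52 - 57\right) - 794\right) - 8621} = \frac{1}{\left(-109 - 794\right) - 8621} = \frac{1}{-903 - 8621} = \frac{1}{-9524} = - \frac{1}{9524}$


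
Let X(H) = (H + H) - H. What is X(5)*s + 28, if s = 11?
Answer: 83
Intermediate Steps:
X(H) = H (X(H) = 2*H - H = H)
X(5)*s + 28 = 5*11 + 28 = 55 + 28 = 83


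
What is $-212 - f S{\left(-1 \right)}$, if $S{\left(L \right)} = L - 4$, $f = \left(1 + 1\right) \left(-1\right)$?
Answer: $-222$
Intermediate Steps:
$f = -2$ ($f = 2 \left(-1\right) = -2$)
$S{\left(L \right)} = -4 + L$
$-212 - f S{\left(-1 \right)} = -212 - - 2 \left(-4 - 1\right) = -212 - \left(-2\right) \left(-5\right) = -212 - 10 = -222$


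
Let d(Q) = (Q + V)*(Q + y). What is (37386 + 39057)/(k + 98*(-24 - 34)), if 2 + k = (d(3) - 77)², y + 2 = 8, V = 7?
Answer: -25481/1839 ≈ -13.856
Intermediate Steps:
y = 6 (y = -2 + 8 = 6)
d(Q) = (6 + Q)*(7 + Q) (d(Q) = (Q + 7)*(Q + 6) = (7 + Q)*(6 + Q) = (6 + Q)*(7 + Q))
k = 167 (k = -2 + ((42 + 3² + 13*3) - 77)² = -2 + ((42 + 9 + 39) - 77)² = -2 + (90 - 77)² = -2 + 13² = -2 + 169 = 167)
(37386 + 39057)/(k + 98*(-24 - 34)) = (37386 + 39057)/(167 + 98*(-24 - 34)) = 76443/(167 + 98*(-58)) = 76443/(167 - 5684) = 76443/(-5517) = 76443*(-1/5517) = -25481/1839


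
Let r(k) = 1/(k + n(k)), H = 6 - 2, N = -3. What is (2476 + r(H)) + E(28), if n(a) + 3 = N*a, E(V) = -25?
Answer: 26960/11 ≈ 2450.9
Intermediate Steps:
n(a) = -3 - 3*a
H = 4
r(k) = 1/(-3 - 2*k) (r(k) = 1/(k + (-3 - 3*k)) = 1/(-3 - 2*k))
(2476 + r(H)) + E(28) = (2476 - 1/(3 + 2*4)) - 25 = (2476 - 1/(3 + 8)) - 25 = (2476 - 1/11) - 25 = 27235/11 - 25 = 26960/11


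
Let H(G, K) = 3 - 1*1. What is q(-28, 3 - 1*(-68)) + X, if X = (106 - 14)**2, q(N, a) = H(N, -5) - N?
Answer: 8494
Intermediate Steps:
H(G, K) = 2 (H(G, K) = 3 - 1 = 2)
q(N, a) = 2 - N
X = 8464 (X = 92**2 = 8464)
q(-28, 3 - 1*(-68)) + X = (2 - 1*(-28)) + 8464 = (2 + 28) + 8464 = 30 + 8464 = 8494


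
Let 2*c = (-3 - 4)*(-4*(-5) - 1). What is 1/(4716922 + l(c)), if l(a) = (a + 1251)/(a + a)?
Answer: 266/1254698883 ≈ 2.1200e-7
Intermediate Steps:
c = -133/2 (c = ((-3 - 4)*(-4*(-5) - 1))/2 = (-7*(20 - 1))/2 = (-7*19)/2 = (½)*(-133) = -133/2 ≈ -66.500)
l(a) = (1251 + a)/(2*a) (l(a) = (1251 + a)/((2*a)) = (1251 + a)*(1/(2*a)) = (1251 + a)/(2*a))
1/(4716922 + l(c)) = 1/(4716922 + (1251 - 133/2)/(2*(-133/2))) = 1/(4716922 + (½)*(-2/133)*(2369/2)) = 1/(4716922 - 2369/266) = 1/(1254698883/266) = 266/1254698883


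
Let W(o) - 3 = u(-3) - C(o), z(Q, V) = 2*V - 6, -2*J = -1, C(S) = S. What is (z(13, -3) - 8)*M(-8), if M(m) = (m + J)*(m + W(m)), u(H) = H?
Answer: 0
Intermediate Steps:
J = 1/2 (J = -1/2*(-1) = 1/2 ≈ 0.50000)
z(Q, V) = -6 + 2*V
W(o) = -o (W(o) = 3 + (-3 - o) = -o)
M(m) = 0 (M(m) = (m + 1/2)*(m - m) = (1/2 + m)*0 = 0)
(z(13, -3) - 8)*M(-8) = ((-6 + 2*(-3)) - 8)*0 = ((-6 - 6) - 8)*0 = (-12 - 8)*0 = -20*0 = 0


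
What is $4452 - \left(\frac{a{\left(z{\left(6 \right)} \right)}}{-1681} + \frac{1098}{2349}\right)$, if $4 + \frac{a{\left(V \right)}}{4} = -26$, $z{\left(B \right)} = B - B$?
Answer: $\frac{1953038530}{438741} \approx 4451.5$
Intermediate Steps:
$z{\left(B \right)} = 0$
$a{\left(V \right)} = -120$ ($a{\left(V \right)} = -16 + 4 \left(-26\right) = -16 - 104 = -120$)
$4452 - \left(\frac{a{\left(z{\left(6 \right)} \right)}}{-1681} + \frac{1098}{2349}\right) = 4452 - \left(- \frac{120}{-1681} + \frac{1098}{2349}\right) = 4452 - \left(\left(-120\right) \left(- \frac{1}{1681}\right) + 1098 \cdot \frac{1}{2349}\right) = 4452 - \left(\frac{120}{1681} + \frac{122}{261}\right) = 4452 - \frac{236402}{438741} = \frac{1953038530}{438741}$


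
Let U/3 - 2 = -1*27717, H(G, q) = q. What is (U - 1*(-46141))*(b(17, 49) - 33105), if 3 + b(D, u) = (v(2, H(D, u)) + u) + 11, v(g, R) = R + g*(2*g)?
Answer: 1220798964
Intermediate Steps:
U = -83145 (U = 6 + 3*(-1*27717) = 6 + 3*(-27717) = 6 - 83151 = -83145)
v(g, R) = R + 2*g**2
b(D, u) = 16 + 2*u (b(D, u) = -3 + (((u + 2*2**2) + u) + 11) = -3 + (((u + 2*4) + u) + 11) = -3 + (((u + 8) + u) + 11) = -3 + (((8 + u) + u) + 11) = -3 + ((8 + 2*u) + 11) = -3 + (19 + 2*u) = 16 + 2*u)
(U - 1*(-46141))*(b(17, 49) - 33105) = (-83145 - 1*(-46141))*((16 + 2*49) - 33105) = (-83145 + 46141)*((16 + 98) - 33105) = -37004*(114 - 33105) = -37004*(-32991) = 1220798964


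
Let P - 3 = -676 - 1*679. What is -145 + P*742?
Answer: -1003329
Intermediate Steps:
P = -1352 (P = 3 + (-676 - 1*679) = 3 + (-676 - 679) = 3 - 1355 = -1352)
-145 + P*742 = -145 - 1352*742 = -145 - 1003184 = -1003329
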